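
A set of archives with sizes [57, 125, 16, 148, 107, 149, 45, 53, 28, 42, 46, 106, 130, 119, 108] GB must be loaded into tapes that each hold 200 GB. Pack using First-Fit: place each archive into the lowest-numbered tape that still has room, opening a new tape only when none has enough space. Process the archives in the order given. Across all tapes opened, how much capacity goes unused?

321

57 GB → tape 1 (remaining 143 GB)
125 GB → tape 1 (remaining 18 GB)
16 GB → tape 1 (remaining 2 GB)
148 GB → tape 2 (remaining 52 GB)
107 GB → tape 3 (remaining 93 GB)
149 GB → tape 4 (remaining 51 GB)
45 GB → tape 2 (remaining 7 GB)
53 GB → tape 3 (remaining 40 GB)
28 GB → tape 3 (remaining 12 GB)
42 GB → tape 4 (remaining 9 GB)
46 GB → tape 5 (remaining 154 GB)
106 GB → tape 5 (remaining 48 GB)
130 GB → tape 6 (remaining 70 GB)
119 GB → tape 7 (remaining 81 GB)
108 GB → tape 8 (remaining 92 GB)
8 tapes × 200 GB = 1600 GB; used 1279 GB; unused 321 GB.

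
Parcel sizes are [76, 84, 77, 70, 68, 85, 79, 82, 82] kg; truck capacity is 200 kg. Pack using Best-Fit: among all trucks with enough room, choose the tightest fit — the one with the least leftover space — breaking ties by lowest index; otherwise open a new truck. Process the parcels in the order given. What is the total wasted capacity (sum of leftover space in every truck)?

297

truck 1: place 76 kg, 124 kg left
truck 1: place 84 kg, 40 kg left
truck 2: place 77 kg, 123 kg left
truck 2: place 70 kg, 53 kg left
truck 3: place 68 kg, 132 kg left
truck 3: place 85 kg, 47 kg left
truck 4: place 79 kg, 121 kg left
truck 4: place 82 kg, 39 kg left
truck 5: place 82 kg, 118 kg left
5 trucks × 200 kg = 1000 kg; used 703 kg; unused 297 kg.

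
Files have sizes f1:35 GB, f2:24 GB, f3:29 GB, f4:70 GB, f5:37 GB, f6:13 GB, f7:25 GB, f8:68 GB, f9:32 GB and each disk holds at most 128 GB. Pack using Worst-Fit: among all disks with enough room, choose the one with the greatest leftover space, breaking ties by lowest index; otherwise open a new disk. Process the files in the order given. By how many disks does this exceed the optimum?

Worst-Fit: [35,24,29,13,25] [70,37] [68,32] → 3 disks.
Total size 333 GB; any packing needs at least ⌈333/128⌉ = 3 disks.
So 3 is already optimal.

0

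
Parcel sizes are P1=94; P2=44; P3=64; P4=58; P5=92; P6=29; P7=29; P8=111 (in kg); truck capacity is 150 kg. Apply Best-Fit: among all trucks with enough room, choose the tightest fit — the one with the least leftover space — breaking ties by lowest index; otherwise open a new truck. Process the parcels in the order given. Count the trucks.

Put P1 (94 kg) in truck 1; 56 kg remain.
Put P2 (44 kg) in truck 1; 12 kg remain.
Put P3 (64 kg) in truck 2; 86 kg remain.
Put P4 (58 kg) in truck 2; 28 kg remain.
Put P5 (92 kg) in truck 3; 58 kg remain.
Put P6 (29 kg) in truck 3; 29 kg remain.
Put P7 (29 kg) in truck 3; 0 kg remain.
Put P8 (111 kg) in truck 4; 39 kg remain.

4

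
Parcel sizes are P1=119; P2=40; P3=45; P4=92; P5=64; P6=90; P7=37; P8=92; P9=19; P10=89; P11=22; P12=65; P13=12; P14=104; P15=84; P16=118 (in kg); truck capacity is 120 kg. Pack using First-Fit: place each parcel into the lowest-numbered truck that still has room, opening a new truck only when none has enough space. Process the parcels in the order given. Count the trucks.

11

truck 1: place P1 (119 kg), 1 kg left
truck 2: place P2 (40 kg), 80 kg left
truck 2: place P3 (45 kg), 35 kg left
truck 3: place P4 (92 kg), 28 kg left
truck 4: place P5 (64 kg), 56 kg left
truck 5: place P6 (90 kg), 30 kg left
truck 4: place P7 (37 kg), 19 kg left
truck 6: place P8 (92 kg), 28 kg left
truck 2: place P9 (19 kg), 16 kg left
truck 7: place P10 (89 kg), 31 kg left
truck 3: place P11 (22 kg), 6 kg left
truck 8: place P12 (65 kg), 55 kg left
truck 2: place P13 (12 kg), 4 kg left
truck 9: place P14 (104 kg), 16 kg left
truck 10: place P15 (84 kg), 36 kg left
truck 11: place P16 (118 kg), 2 kg left
Final trucks: [119] [40,45,19,12] [92,22] [64,37] [90] [92] [89] [65] [104] [84] [118].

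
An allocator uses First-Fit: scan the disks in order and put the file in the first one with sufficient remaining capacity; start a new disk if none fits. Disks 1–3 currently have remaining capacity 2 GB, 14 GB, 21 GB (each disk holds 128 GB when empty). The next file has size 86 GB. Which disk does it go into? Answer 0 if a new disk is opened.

No disk has ≥ 86 GB free, so a new disk is opened.

0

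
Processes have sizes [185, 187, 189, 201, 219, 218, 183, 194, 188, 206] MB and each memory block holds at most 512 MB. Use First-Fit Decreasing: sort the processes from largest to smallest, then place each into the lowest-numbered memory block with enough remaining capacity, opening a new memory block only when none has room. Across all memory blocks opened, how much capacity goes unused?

Sorted descending: 219, 218, 206, 201, 194, 189, 188, 187, 185, 183.
Put 219 MB in memory block 1; 293 MB remain.
Put 218 MB in memory block 1; 75 MB remain.
Put 206 MB in memory block 2; 306 MB remain.
Put 201 MB in memory block 2; 105 MB remain.
Put 194 MB in memory block 3; 318 MB remain.
Put 189 MB in memory block 3; 129 MB remain.
Put 188 MB in memory block 4; 324 MB remain.
Put 187 MB in memory block 4; 137 MB remain.
Put 185 MB in memory block 5; 327 MB remain.
Put 183 MB in memory block 5; 144 MB remain.
5 memory blocks × 512 MB = 2560 MB; used 1970 MB; unused 590 MB.

590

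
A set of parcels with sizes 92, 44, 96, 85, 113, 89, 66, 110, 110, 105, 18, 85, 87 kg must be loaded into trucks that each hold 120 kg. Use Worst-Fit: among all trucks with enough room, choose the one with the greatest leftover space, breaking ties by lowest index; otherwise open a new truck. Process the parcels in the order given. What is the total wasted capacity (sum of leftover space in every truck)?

220

Put 92 kg in truck 1; 28 kg remain.
Put 44 kg in truck 2; 76 kg remain.
Put 96 kg in truck 3; 24 kg remain.
Put 85 kg in truck 4; 35 kg remain.
Put 113 kg in truck 5; 7 kg remain.
Put 89 kg in truck 6; 31 kg remain.
Put 66 kg in truck 2; 10 kg remain.
Put 110 kg in truck 7; 10 kg remain.
Put 110 kg in truck 8; 10 kg remain.
Put 105 kg in truck 9; 15 kg remain.
Put 18 kg in truck 4; 17 kg remain.
Put 85 kg in truck 10; 35 kg remain.
Put 87 kg in truck 11; 33 kg remain.
11 trucks × 120 kg = 1320 kg; used 1100 kg; unused 220 kg.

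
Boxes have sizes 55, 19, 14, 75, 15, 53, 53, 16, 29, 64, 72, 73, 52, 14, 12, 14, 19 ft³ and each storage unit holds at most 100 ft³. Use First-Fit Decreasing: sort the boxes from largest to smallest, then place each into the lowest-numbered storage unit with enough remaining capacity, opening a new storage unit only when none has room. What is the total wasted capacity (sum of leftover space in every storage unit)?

Sorted descending: 75, 73, 72, 64, 55, 53, 53, 52, 29, 19, 19, 16, 15, 14, 14, 14, 12.
Put 75 ft³ in storage unit 1; 25 ft³ remain.
Put 73 ft³ in storage unit 2; 27 ft³ remain.
Put 72 ft³ in storage unit 3; 28 ft³ remain.
Put 64 ft³ in storage unit 4; 36 ft³ remain.
Put 55 ft³ in storage unit 5; 45 ft³ remain.
Put 53 ft³ in storage unit 6; 47 ft³ remain.
Put 53 ft³ in storage unit 7; 47 ft³ remain.
Put 52 ft³ in storage unit 8; 48 ft³ remain.
Put 29 ft³ in storage unit 4; 7 ft³ remain.
Put 19 ft³ in storage unit 1; 6 ft³ remain.
Put 19 ft³ in storage unit 2; 8 ft³ remain.
Put 16 ft³ in storage unit 3; 12 ft³ remain.
Put 15 ft³ in storage unit 5; 30 ft³ remain.
Put 14 ft³ in storage unit 5; 16 ft³ remain.
Put 14 ft³ in storage unit 5; 2 ft³ remain.
Put 14 ft³ in storage unit 6; 33 ft³ remain.
Put 12 ft³ in storage unit 3; 0 ft³ remain.
8 storage units × 100 ft³ = 800 ft³; used 649 ft³; unused 151 ft³.

151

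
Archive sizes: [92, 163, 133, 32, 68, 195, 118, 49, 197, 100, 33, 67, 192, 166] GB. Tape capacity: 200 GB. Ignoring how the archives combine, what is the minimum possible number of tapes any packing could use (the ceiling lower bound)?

9 tapes

Total size = 92 + 163 + 133 + 32 + 68 + 195 + 118 + 49 + 197 + 100 + 33 + 67 + 192 + 166 = 1605 GB.
⌈1605 / 200⌉ = 9.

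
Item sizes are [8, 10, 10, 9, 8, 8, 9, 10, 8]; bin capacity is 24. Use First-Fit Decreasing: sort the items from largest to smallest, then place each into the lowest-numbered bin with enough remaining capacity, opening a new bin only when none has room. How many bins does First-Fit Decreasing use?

4 bins

Sorted descending: 10, 10, 10, 9, 9, 8, 8, 8, 8.
10 → bin 1 (remaining 14)
10 → bin 1 (remaining 4)
10 → bin 2 (remaining 14)
9 → bin 2 (remaining 5)
9 → bin 3 (remaining 15)
8 → bin 3 (remaining 7)
8 → bin 4 (remaining 16)
8 → bin 4 (remaining 8)
8 → bin 4 (remaining 0)
Final bins: [10,10] [10,9] [9,8] [8,8,8].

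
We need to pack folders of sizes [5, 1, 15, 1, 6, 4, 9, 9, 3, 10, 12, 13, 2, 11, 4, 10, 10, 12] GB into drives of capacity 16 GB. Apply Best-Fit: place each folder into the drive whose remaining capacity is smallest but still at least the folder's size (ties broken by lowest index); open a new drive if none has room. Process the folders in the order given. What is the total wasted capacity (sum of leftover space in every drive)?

39

5 GB → drive 1 (remaining 11 GB)
1 GB → drive 1 (remaining 10 GB)
15 GB → drive 2 (remaining 1 GB)
1 GB → drive 2 (remaining 0 GB)
6 GB → drive 1 (remaining 4 GB)
4 GB → drive 1 (remaining 0 GB)
9 GB → drive 3 (remaining 7 GB)
9 GB → drive 4 (remaining 7 GB)
3 GB → drive 3 (remaining 4 GB)
10 GB → drive 5 (remaining 6 GB)
12 GB → drive 6 (remaining 4 GB)
13 GB → drive 7 (remaining 3 GB)
2 GB → drive 7 (remaining 1 GB)
11 GB → drive 8 (remaining 5 GB)
4 GB → drive 3 (remaining 0 GB)
10 GB → drive 9 (remaining 6 GB)
10 GB → drive 10 (remaining 6 GB)
12 GB → drive 11 (remaining 4 GB)
11 drives × 16 GB = 176 GB; used 137 GB; unused 39 GB.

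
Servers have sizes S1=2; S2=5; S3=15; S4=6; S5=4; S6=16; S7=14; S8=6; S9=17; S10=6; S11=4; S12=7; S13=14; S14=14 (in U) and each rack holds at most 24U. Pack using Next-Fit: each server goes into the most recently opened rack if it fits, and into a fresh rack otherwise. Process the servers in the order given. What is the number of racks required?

rack 1: place S1 (2U), 22U left
rack 1: place S2 (5U), 17U left
rack 1: place S3 (15U), 2U left
rack 2: place S4 (6U), 18U left
rack 2: place S5 (4U), 14U left
rack 3: place S6 (16U), 8U left
rack 4: place S7 (14U), 10U left
rack 4: place S8 (6U), 4U left
rack 5: place S9 (17U), 7U left
rack 5: place S10 (6U), 1U left
rack 6: place S11 (4U), 20U left
rack 6: place S12 (7U), 13U left
rack 7: place S13 (14U), 10U left
rack 8: place S14 (14U), 10U left
Final racks: [2,5,15] [6,4] [16] [14,6] [17,6] [4,7] [14] [14].

8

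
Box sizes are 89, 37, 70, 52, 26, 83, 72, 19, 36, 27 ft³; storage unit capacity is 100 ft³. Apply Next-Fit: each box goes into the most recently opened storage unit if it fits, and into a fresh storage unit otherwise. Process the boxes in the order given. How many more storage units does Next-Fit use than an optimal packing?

Next-Fit: [89] [37] [70] [52,26] [83] [72,19] [36,27] → 7 storage units.
Total size 511 ft³; any packing needs at least ⌈511/100⌉ = 6 storage units.
An optimal packing achieves that bound: [89] [83] [72,27] [70,26] [52,37] [36,19] → 6 storage units.
Excess: 7 − 6 = 1.

1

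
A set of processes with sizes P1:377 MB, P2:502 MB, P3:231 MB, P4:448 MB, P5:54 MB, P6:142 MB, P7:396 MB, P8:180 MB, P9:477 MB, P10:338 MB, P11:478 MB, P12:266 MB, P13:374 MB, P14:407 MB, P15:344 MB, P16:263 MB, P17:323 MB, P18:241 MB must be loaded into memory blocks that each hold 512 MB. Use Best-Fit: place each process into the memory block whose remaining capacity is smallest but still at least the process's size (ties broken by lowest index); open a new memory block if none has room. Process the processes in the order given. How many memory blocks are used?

14

P1 (377 MB) → memory block 1 (remaining 135 MB)
P2 (502 MB) → memory block 2 (remaining 10 MB)
P3 (231 MB) → memory block 3 (remaining 281 MB)
P4 (448 MB) → memory block 4 (remaining 64 MB)
P5 (54 MB) → memory block 4 (remaining 10 MB)
P6 (142 MB) → memory block 3 (remaining 139 MB)
P7 (396 MB) → memory block 5 (remaining 116 MB)
P8 (180 MB) → memory block 6 (remaining 332 MB)
P9 (477 MB) → memory block 7 (remaining 35 MB)
P10 (338 MB) → memory block 8 (remaining 174 MB)
P11 (478 MB) → memory block 9 (remaining 34 MB)
P12 (266 MB) → memory block 6 (remaining 66 MB)
P13 (374 MB) → memory block 10 (remaining 138 MB)
P14 (407 MB) → memory block 11 (remaining 105 MB)
P15 (344 MB) → memory block 12 (remaining 168 MB)
P16 (263 MB) → memory block 13 (remaining 249 MB)
P17 (323 MB) → memory block 14 (remaining 189 MB)
P18 (241 MB) → memory block 13 (remaining 8 MB)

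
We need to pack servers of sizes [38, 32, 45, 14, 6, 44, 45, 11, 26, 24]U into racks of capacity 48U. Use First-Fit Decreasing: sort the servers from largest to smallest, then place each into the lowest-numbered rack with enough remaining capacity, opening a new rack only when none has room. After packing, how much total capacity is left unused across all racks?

Sorted descending: 45, 45, 44, 38, 32, 26, 24, 14, 11, 6.
Put 45U in rack 1; 3U remain.
Put 45U in rack 2; 3U remain.
Put 44U in rack 3; 4U remain.
Put 38U in rack 4; 10U remain.
Put 32U in rack 5; 16U remain.
Put 26U in rack 6; 22U remain.
Put 24U in rack 7; 24U remain.
Put 14U in rack 5; 2U remain.
Put 11U in rack 6; 11U remain.
Put 6U in rack 4; 4U remain.
7 racks × 48U = 336U; used 285U; unused 51U.

51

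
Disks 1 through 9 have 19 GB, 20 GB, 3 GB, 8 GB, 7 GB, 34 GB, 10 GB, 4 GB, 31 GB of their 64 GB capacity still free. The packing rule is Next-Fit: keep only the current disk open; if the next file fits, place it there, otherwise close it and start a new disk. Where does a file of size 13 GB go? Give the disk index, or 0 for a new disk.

Next-Fit only looks at disk 9, which has 31 GB free.
13 GB fits there.

9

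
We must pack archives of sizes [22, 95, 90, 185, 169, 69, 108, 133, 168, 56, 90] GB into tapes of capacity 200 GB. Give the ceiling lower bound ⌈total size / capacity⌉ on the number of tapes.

Total size = 22 + 95 + 90 + 185 + 169 + 69 + 108 + 133 + 168 + 56 + 90 = 1185 GB.
⌈1185 / 200⌉ = 6.

6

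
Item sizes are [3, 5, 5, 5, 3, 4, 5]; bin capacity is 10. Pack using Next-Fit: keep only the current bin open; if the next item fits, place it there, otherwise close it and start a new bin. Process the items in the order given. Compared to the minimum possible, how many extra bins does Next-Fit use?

Next-Fit: [3,5] [5,5] [3,4] [5] → 4 bins.
Total size 30; any packing needs at least ⌈30/10⌉ = 3 bins.
An optimal packing achieves that bound: [5,5] [5,5] [4,3,3] → 3 bins.
Excess: 4 − 3 = 1.

1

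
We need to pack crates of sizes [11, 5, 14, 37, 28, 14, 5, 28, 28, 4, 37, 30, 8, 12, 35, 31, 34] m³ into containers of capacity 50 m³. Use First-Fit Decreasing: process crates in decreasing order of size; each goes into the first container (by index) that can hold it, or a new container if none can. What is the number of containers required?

9

Sorted descending: 37, 37, 35, 34, 31, 30, 28, 28, 28, 14, 14, 12, 11, 8, 5, 5, 4.
Put 37 m³ in container 1; 13 m³ remain.
Put 37 m³ in container 2; 13 m³ remain.
Put 35 m³ in container 3; 15 m³ remain.
Put 34 m³ in container 4; 16 m³ remain.
Put 31 m³ in container 5; 19 m³ remain.
Put 30 m³ in container 6; 20 m³ remain.
Put 28 m³ in container 7; 22 m³ remain.
Put 28 m³ in container 8; 22 m³ remain.
Put 28 m³ in container 9; 22 m³ remain.
Put 14 m³ in container 3; 1 m³ remain.
Put 14 m³ in container 4; 2 m³ remain.
Put 12 m³ in container 1; 1 m³ remain.
Put 11 m³ in container 2; 2 m³ remain.
Put 8 m³ in container 5; 11 m³ remain.
Put 5 m³ in container 5; 6 m³ remain.
Put 5 m³ in container 5; 1 m³ remain.
Put 4 m³ in container 6; 16 m³ remain.
Final containers: [37,12] [37,11] [35,14] [34,14] [31,8,5,5] [30,4] [28] [28] [28].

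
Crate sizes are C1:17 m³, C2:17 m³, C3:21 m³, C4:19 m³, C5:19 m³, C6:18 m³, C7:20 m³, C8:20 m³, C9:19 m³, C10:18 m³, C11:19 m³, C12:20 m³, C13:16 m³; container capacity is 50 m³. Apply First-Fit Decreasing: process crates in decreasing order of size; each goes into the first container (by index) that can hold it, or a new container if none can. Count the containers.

Sorted descending: 21, 20, 20, 20, 19, 19, 19, 19, 18, 18, 17, 17, 16.
container 1: place 21 m³, 29 m³ left
container 1: place 20 m³, 9 m³ left
container 2: place 20 m³, 30 m³ left
container 2: place 20 m³, 10 m³ left
container 3: place 19 m³, 31 m³ left
container 3: place 19 m³, 12 m³ left
container 4: place 19 m³, 31 m³ left
container 4: place 19 m³, 12 m³ left
container 5: place 18 m³, 32 m³ left
container 5: place 18 m³, 14 m³ left
container 6: place 17 m³, 33 m³ left
container 6: place 17 m³, 16 m³ left
container 6: place 16 m³, 0 m³ left
Final containers: [21,20] [20,20] [19,19] [19,19] [18,18] [17,17,16].

6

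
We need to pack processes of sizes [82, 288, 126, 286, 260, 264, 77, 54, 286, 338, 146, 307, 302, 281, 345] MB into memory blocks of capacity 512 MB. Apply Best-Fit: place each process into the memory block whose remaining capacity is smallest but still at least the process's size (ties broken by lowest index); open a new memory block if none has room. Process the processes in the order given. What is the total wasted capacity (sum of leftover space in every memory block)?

1678

memory block 1: place 82 MB, 430 MB left
memory block 1: place 288 MB, 142 MB left
memory block 1: place 126 MB, 16 MB left
memory block 2: place 286 MB, 226 MB left
memory block 3: place 260 MB, 252 MB left
memory block 4: place 264 MB, 248 MB left
memory block 2: place 77 MB, 149 MB left
memory block 2: place 54 MB, 95 MB left
memory block 5: place 286 MB, 226 MB left
memory block 6: place 338 MB, 174 MB left
memory block 6: place 146 MB, 28 MB left
memory block 7: place 307 MB, 205 MB left
memory block 8: place 302 MB, 210 MB left
memory block 9: place 281 MB, 231 MB left
memory block 10: place 345 MB, 167 MB left
10 memory blocks × 512 MB = 5120 MB; used 3442 MB; unused 1678 MB.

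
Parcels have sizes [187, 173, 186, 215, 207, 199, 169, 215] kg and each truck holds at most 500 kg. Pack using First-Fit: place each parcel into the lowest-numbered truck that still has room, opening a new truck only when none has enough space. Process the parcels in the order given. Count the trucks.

truck 1: place 187 kg, 313 kg left
truck 1: place 173 kg, 140 kg left
truck 2: place 186 kg, 314 kg left
truck 2: place 215 kg, 99 kg left
truck 3: place 207 kg, 293 kg left
truck 3: place 199 kg, 94 kg left
truck 4: place 169 kg, 331 kg left
truck 4: place 215 kg, 116 kg left

4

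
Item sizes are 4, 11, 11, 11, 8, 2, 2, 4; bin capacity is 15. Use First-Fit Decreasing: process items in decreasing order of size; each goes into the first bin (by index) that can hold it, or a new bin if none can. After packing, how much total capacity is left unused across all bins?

7

Sorted descending: 11, 11, 11, 8, 4, 4, 2, 2.
11 → bin 1 (remaining 4)
11 → bin 2 (remaining 4)
11 → bin 3 (remaining 4)
8 → bin 4 (remaining 7)
4 → bin 1 (remaining 0)
4 → bin 2 (remaining 0)
2 → bin 3 (remaining 2)
2 → bin 3 (remaining 0)
4 bins × 15 = 60; used 53; unused 7.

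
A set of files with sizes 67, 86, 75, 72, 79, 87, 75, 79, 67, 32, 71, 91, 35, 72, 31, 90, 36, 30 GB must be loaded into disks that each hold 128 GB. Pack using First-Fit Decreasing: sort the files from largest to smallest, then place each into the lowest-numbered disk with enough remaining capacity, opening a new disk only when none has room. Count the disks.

Sorted descending: 91, 90, 87, 86, 79, 79, 75, 75, 72, 72, 71, 67, 67, 36, 35, 32, 31, 30.
91 GB → disk 1 (remaining 37 GB)
90 GB → disk 2 (remaining 38 GB)
87 GB → disk 3 (remaining 41 GB)
86 GB → disk 4 (remaining 42 GB)
79 GB → disk 5 (remaining 49 GB)
79 GB → disk 6 (remaining 49 GB)
75 GB → disk 7 (remaining 53 GB)
75 GB → disk 8 (remaining 53 GB)
72 GB → disk 9 (remaining 56 GB)
72 GB → disk 10 (remaining 56 GB)
71 GB → disk 11 (remaining 57 GB)
67 GB → disk 12 (remaining 61 GB)
67 GB → disk 13 (remaining 61 GB)
36 GB → disk 1 (remaining 1 GB)
35 GB → disk 2 (remaining 3 GB)
32 GB → disk 3 (remaining 9 GB)
31 GB → disk 4 (remaining 11 GB)
30 GB → disk 5 (remaining 19 GB)

13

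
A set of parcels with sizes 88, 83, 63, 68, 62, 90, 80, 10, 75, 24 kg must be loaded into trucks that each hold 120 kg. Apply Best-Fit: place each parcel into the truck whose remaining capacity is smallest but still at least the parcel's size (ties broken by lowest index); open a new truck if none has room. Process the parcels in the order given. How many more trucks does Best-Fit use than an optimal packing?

Best-Fit: [88,24] [83] [63] [68] [62] [90,10] [80] [75] → 8 trucks.
8 parcels exceed 60 kg (half the capacity), and no two of those can share a truck, so at least 8 trucks are needed.
So 8 is already optimal.

0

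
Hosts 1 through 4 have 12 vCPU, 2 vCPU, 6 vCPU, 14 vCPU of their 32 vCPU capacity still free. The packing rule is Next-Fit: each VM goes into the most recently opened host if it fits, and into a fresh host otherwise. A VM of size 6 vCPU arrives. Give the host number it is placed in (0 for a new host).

4

Next-Fit only looks at host 4, which has 14 vCPU free.
6 vCPU fits there.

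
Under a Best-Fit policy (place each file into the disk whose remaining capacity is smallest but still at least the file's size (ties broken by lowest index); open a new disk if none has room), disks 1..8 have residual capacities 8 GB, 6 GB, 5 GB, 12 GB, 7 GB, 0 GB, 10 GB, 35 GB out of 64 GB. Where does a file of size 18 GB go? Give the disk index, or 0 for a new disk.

8

Disks with room: disk 8 (35 GB).
Tightest fit is disk 8 with 35 GB free.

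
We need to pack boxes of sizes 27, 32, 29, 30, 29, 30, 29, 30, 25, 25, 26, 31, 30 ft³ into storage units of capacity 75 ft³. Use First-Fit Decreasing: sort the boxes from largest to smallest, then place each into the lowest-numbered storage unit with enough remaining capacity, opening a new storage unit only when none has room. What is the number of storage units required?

Sorted descending: 32, 31, 30, 30, 30, 30, 29, 29, 29, 27, 26, 25, 25.
storage unit 1: place 32 ft³, 43 ft³ left
storage unit 1: place 31 ft³, 12 ft³ left
storage unit 2: place 30 ft³, 45 ft³ left
storage unit 2: place 30 ft³, 15 ft³ left
storage unit 3: place 30 ft³, 45 ft³ left
storage unit 3: place 30 ft³, 15 ft³ left
storage unit 4: place 29 ft³, 46 ft³ left
storage unit 4: place 29 ft³, 17 ft³ left
storage unit 5: place 29 ft³, 46 ft³ left
storage unit 5: place 27 ft³, 19 ft³ left
storage unit 6: place 26 ft³, 49 ft³ left
storage unit 6: place 25 ft³, 24 ft³ left
storage unit 7: place 25 ft³, 50 ft³ left
Final storage units: [32,31] [30,30] [30,30] [29,29] [29,27] [26,25] [25].

7 storage units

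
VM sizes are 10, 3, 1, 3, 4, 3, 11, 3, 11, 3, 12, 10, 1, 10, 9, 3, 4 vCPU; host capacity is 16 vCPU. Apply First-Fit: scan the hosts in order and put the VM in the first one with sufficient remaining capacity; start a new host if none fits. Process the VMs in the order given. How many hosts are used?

host 1: place 10 vCPU, 6 vCPU left
host 1: place 3 vCPU, 3 vCPU left
host 1: place 1 vCPU, 2 vCPU left
host 2: place 3 vCPU, 13 vCPU left
host 2: place 4 vCPU, 9 vCPU left
host 2: place 3 vCPU, 6 vCPU left
host 3: place 11 vCPU, 5 vCPU left
host 2: place 3 vCPU, 3 vCPU left
host 4: place 11 vCPU, 5 vCPU left
host 2: place 3 vCPU, 0 vCPU left
host 5: place 12 vCPU, 4 vCPU left
host 6: place 10 vCPU, 6 vCPU left
host 1: place 1 vCPU, 1 vCPU left
host 7: place 10 vCPU, 6 vCPU left
host 8: place 9 vCPU, 7 vCPU left
host 3: place 3 vCPU, 2 vCPU left
host 4: place 4 vCPU, 1 vCPU left
Final hosts: [10,3,1,1] [3,4,3,3,3] [11,3] [11,4] [12] [10] [10] [9].

8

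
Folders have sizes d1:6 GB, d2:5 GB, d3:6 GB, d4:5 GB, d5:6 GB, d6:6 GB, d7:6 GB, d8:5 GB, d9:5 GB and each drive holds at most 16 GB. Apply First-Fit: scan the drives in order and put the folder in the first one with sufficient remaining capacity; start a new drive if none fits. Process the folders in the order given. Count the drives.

4

drive 1: place d1 (6 GB), 10 GB left
drive 1: place d2 (5 GB), 5 GB left
drive 2: place d3 (6 GB), 10 GB left
drive 1: place d4 (5 GB), 0 GB left
drive 2: place d5 (6 GB), 4 GB left
drive 3: place d6 (6 GB), 10 GB left
drive 3: place d7 (6 GB), 4 GB left
drive 4: place d8 (5 GB), 11 GB left
drive 4: place d9 (5 GB), 6 GB left
Final drives: [6,5,5] [6,6] [6,6] [5,5].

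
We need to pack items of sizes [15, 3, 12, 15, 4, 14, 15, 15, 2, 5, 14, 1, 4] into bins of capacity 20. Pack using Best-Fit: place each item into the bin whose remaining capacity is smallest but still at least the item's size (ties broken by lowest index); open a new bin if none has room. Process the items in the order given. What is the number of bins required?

7

bin 1: place 15, 5 left
bin 1: place 3, 2 left
bin 2: place 12, 8 left
bin 3: place 15, 5 left
bin 3: place 4, 1 left
bin 4: place 14, 6 left
bin 5: place 15, 5 left
bin 6: place 15, 5 left
bin 1: place 2, 0 left
bin 5: place 5, 0 left
bin 7: place 14, 6 left
bin 3: place 1, 0 left
bin 6: place 4, 1 left
Final bins: [15,3,2] [12] [15,4,1] [14] [15,5] [15,4] [14].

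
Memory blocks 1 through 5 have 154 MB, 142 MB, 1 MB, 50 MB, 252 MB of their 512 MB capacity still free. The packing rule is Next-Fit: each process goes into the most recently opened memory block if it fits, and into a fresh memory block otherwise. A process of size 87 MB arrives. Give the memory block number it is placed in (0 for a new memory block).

Next-Fit only looks at memory block 5, which has 252 MB free.
87 MB fits there.

5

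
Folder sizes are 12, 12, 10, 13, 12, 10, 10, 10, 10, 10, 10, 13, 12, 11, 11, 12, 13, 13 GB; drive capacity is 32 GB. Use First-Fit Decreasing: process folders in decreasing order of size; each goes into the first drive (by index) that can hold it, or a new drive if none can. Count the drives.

Sorted descending: 13, 13, 13, 13, 12, 12, 12, 12, 12, 11, 11, 10, 10, 10, 10, 10, 10, 10.
13 GB → drive 1 (remaining 19 GB)
13 GB → drive 1 (remaining 6 GB)
13 GB → drive 2 (remaining 19 GB)
13 GB → drive 2 (remaining 6 GB)
12 GB → drive 3 (remaining 20 GB)
12 GB → drive 3 (remaining 8 GB)
12 GB → drive 4 (remaining 20 GB)
12 GB → drive 4 (remaining 8 GB)
12 GB → drive 5 (remaining 20 GB)
11 GB → drive 5 (remaining 9 GB)
11 GB → drive 6 (remaining 21 GB)
10 GB → drive 6 (remaining 11 GB)
10 GB → drive 6 (remaining 1 GB)
10 GB → drive 7 (remaining 22 GB)
10 GB → drive 7 (remaining 12 GB)
10 GB → drive 7 (remaining 2 GB)
10 GB → drive 8 (remaining 22 GB)
10 GB → drive 8 (remaining 12 GB)
Final drives: [13,13] [13,13] [12,12] [12,12] [12,11] [11,10,10] [10,10,10] [10,10].

8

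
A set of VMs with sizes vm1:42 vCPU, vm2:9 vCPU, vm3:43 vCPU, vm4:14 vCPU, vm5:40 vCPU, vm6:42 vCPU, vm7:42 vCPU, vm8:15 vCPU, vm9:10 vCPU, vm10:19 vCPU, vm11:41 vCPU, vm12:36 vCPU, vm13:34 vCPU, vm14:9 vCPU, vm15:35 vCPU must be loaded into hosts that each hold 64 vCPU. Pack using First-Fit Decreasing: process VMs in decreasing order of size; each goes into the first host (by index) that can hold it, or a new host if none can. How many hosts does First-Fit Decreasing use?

Sorted descending: 43, 42, 42, 42, 41, 40, 36, 35, 34, 19, 15, 14, 10, 9, 9.
43 vCPU → host 1 (remaining 21 vCPU)
42 vCPU → host 2 (remaining 22 vCPU)
42 vCPU → host 3 (remaining 22 vCPU)
42 vCPU → host 4 (remaining 22 vCPU)
41 vCPU → host 5 (remaining 23 vCPU)
40 vCPU → host 6 (remaining 24 vCPU)
36 vCPU → host 7 (remaining 28 vCPU)
35 vCPU → host 8 (remaining 29 vCPU)
34 vCPU → host 9 (remaining 30 vCPU)
19 vCPU → host 1 (remaining 2 vCPU)
15 vCPU → host 2 (remaining 7 vCPU)
14 vCPU → host 3 (remaining 8 vCPU)
10 vCPU → host 4 (remaining 12 vCPU)
9 vCPU → host 4 (remaining 3 vCPU)
9 vCPU → host 5 (remaining 14 vCPU)
Final hosts: [43,19] [42,15] [42,14] [42,10,9] [41,9] [40] [36] [35] [34].

9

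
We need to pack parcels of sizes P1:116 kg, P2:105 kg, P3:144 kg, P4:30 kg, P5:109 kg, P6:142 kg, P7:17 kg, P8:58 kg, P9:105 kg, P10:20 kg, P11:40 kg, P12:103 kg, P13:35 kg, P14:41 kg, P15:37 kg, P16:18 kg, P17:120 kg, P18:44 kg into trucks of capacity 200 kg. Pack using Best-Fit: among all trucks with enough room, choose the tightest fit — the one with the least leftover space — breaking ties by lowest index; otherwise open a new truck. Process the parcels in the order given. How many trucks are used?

P1 (116 kg) → truck 1 (remaining 84 kg)
P2 (105 kg) → truck 2 (remaining 95 kg)
P3 (144 kg) → truck 3 (remaining 56 kg)
P4 (30 kg) → truck 3 (remaining 26 kg)
P5 (109 kg) → truck 4 (remaining 91 kg)
P6 (142 kg) → truck 5 (remaining 58 kg)
P7 (17 kg) → truck 3 (remaining 9 kg)
P8 (58 kg) → truck 5 (remaining 0 kg)
P9 (105 kg) → truck 6 (remaining 95 kg)
P10 (20 kg) → truck 1 (remaining 64 kg)
P11 (40 kg) → truck 1 (remaining 24 kg)
P12 (103 kg) → truck 7 (remaining 97 kg)
P13 (35 kg) → truck 4 (remaining 56 kg)
P14 (41 kg) → truck 4 (remaining 15 kg)
P15 (37 kg) → truck 2 (remaining 58 kg)
P16 (18 kg) → truck 1 (remaining 6 kg)
P17 (120 kg) → truck 8 (remaining 80 kg)
P18 (44 kg) → truck 2 (remaining 14 kg)

8 trucks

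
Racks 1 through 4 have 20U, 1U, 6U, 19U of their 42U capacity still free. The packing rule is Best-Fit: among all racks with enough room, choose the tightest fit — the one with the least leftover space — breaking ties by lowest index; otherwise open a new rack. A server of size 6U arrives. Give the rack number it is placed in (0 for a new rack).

3

Racks with room: rack 1 (20U), rack 3 (6U), rack 4 (19U).
Tightest fit is rack 3 with 6U free.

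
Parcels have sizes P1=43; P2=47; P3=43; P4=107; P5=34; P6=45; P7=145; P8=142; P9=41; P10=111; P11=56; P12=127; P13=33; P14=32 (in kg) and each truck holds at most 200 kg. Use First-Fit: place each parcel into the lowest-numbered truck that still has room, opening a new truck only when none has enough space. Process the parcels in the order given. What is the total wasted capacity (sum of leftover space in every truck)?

Put P1 (43 kg) in truck 1; 157 kg remain.
Put P2 (47 kg) in truck 1; 110 kg remain.
Put P3 (43 kg) in truck 1; 67 kg remain.
Put P4 (107 kg) in truck 2; 93 kg remain.
Put P5 (34 kg) in truck 1; 33 kg remain.
Put P6 (45 kg) in truck 2; 48 kg remain.
Put P7 (145 kg) in truck 3; 55 kg remain.
Put P8 (142 kg) in truck 4; 58 kg remain.
Put P9 (41 kg) in truck 2; 7 kg remain.
Put P10 (111 kg) in truck 5; 89 kg remain.
Put P11 (56 kg) in truck 4; 2 kg remain.
Put P12 (127 kg) in truck 6; 73 kg remain.
Put P13 (33 kg) in truck 1; 0 kg remain.
Put P14 (32 kg) in truck 3; 23 kg remain.
6 trucks × 200 kg = 1200 kg; used 1006 kg; unused 194 kg.

194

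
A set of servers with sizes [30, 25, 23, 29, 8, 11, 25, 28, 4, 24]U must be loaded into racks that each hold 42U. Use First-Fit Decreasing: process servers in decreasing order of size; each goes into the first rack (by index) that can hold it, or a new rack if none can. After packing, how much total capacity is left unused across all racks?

Sorted descending: 30, 29, 28, 25, 25, 24, 23, 11, 8, 4.
30U → rack 1 (remaining 12U)
29U → rack 2 (remaining 13U)
28U → rack 3 (remaining 14U)
25U → rack 4 (remaining 17U)
25U → rack 5 (remaining 17U)
24U → rack 6 (remaining 18U)
23U → rack 7 (remaining 19U)
11U → rack 1 (remaining 1U)
8U → rack 2 (remaining 5U)
4U → rack 2 (remaining 1U)
7 racks × 42U = 294U; used 207U; unused 87U.

87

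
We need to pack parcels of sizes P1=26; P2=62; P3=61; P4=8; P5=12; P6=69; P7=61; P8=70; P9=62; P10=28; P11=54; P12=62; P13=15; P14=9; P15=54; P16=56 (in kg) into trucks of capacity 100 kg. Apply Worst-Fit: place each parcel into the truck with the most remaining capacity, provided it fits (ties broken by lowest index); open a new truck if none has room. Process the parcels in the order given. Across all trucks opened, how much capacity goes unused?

291

truck 1: place P1 (26 kg), 74 kg left
truck 1: place P2 (62 kg), 12 kg left
truck 2: place P3 (61 kg), 39 kg left
truck 2: place P4 (8 kg), 31 kg left
truck 2: place P5 (12 kg), 19 kg left
truck 3: place P6 (69 kg), 31 kg left
truck 4: place P7 (61 kg), 39 kg left
truck 5: place P8 (70 kg), 30 kg left
truck 6: place P9 (62 kg), 38 kg left
truck 4: place P10 (28 kg), 11 kg left
truck 7: place P11 (54 kg), 46 kg left
truck 8: place P12 (62 kg), 38 kg left
truck 7: place P13 (15 kg), 31 kg left
truck 6: place P14 (9 kg), 29 kg left
truck 9: place P15 (54 kg), 46 kg left
truck 10: place P16 (56 kg), 44 kg left
10 trucks × 100 kg = 1000 kg; used 709 kg; unused 291 kg.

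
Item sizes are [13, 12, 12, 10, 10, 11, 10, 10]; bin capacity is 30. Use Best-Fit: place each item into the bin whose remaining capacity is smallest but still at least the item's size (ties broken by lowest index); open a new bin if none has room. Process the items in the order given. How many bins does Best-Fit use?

4

bin 1: place 13, 17 left
bin 1: place 12, 5 left
bin 2: place 12, 18 left
bin 2: place 10, 8 left
bin 3: place 10, 20 left
bin 3: place 11, 9 left
bin 4: place 10, 20 left
bin 4: place 10, 10 left
Final bins: [13,12] [12,10] [10,11] [10,10].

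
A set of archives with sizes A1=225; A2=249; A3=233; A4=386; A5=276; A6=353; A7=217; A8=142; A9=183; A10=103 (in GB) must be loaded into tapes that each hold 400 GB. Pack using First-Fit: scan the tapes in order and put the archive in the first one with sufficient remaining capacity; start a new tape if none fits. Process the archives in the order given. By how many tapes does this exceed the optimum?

First-Fit: [225,142] [249,103] [233] [386] [276] [353] [217,183] → 7 tapes.
7 archives exceed 200 GB (half the capacity), and no two of those can share a tape, so at least 7 tapes are needed.
So 7 is already optimal.

0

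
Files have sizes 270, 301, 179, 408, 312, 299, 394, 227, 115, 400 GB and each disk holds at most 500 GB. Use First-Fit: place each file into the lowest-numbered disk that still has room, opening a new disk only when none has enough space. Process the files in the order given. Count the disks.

8

270 GB → disk 1 (remaining 230 GB)
301 GB → disk 2 (remaining 199 GB)
179 GB → disk 1 (remaining 51 GB)
408 GB → disk 3 (remaining 92 GB)
312 GB → disk 4 (remaining 188 GB)
299 GB → disk 5 (remaining 201 GB)
394 GB → disk 6 (remaining 106 GB)
227 GB → disk 7 (remaining 273 GB)
115 GB → disk 2 (remaining 84 GB)
400 GB → disk 8 (remaining 100 GB)
Final disks: [270,179] [301,115] [408] [312] [299] [394] [227] [400].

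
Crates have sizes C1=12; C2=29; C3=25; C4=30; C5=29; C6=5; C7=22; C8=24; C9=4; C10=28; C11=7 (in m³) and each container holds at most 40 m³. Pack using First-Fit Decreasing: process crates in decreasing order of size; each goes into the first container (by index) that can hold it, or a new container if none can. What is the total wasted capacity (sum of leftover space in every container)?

Sorted descending: 30, 29, 29, 28, 25, 24, 22, 12, 7, 5, 4.
container 1: place 30 m³, 10 m³ left
container 2: place 29 m³, 11 m³ left
container 3: place 29 m³, 11 m³ left
container 4: place 28 m³, 12 m³ left
container 5: place 25 m³, 15 m³ left
container 6: place 24 m³, 16 m³ left
container 7: place 22 m³, 18 m³ left
container 4: place 12 m³, 0 m³ left
container 1: place 7 m³, 3 m³ left
container 2: place 5 m³, 6 m³ left
container 2: place 4 m³, 2 m³ left
7 containers × 40 m³ = 280 m³; used 215 m³; unused 65 m³.

65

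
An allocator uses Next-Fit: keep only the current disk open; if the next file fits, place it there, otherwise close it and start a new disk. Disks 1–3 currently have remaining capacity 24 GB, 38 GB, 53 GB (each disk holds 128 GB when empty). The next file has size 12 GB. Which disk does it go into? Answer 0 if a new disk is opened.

Next-Fit only looks at disk 3, which has 53 GB free.
12 GB fits there.

3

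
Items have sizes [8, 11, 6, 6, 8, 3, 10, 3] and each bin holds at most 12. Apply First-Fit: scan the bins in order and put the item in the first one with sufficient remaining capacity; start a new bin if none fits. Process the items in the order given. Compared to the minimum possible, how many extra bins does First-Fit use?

First-Fit: [8,3] [11] [6,6] [8,3] [10] → 5 bins.
Total size 55; any packing needs at least ⌈55/12⌉ = 5 bins.
So 5 is already optimal.

0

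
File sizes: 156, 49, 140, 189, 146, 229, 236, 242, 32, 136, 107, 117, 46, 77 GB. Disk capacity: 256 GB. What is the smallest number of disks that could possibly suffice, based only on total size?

Total size = 156 + 49 + 140 + 189 + 146 + 229 + 236 + 242 + 32 + 136 + 107 + 117 + 46 + 77 = 1902 GB.
⌈1902 / 256⌉ = 8.

8 disks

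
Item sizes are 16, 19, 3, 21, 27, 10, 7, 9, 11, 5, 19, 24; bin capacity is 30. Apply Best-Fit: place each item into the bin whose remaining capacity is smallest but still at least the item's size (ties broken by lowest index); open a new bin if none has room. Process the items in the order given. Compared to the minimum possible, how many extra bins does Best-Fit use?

Best-Fit: [16,10] [19,3,7] [21,9] [27] [11,5] [19] [24] → 7 bins.
Total size 171; any packing needs at least ⌈171/30⌉ = 6 bins.
An optimal packing achieves that bound: [27,3] [24,5] [21,9] [19,11] [19,10] [16,7] → 6 bins.
Excess: 7 − 6 = 1.

1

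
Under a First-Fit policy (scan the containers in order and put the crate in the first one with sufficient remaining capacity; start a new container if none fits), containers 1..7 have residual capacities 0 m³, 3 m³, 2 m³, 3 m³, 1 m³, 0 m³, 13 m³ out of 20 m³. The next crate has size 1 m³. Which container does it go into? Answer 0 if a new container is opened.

Containers with room: container 2 (3 m³), container 3 (2 m³), container 4 (3 m³), container 5 (1 m³), container 7 (13 m³).
The first with room is container 2.

2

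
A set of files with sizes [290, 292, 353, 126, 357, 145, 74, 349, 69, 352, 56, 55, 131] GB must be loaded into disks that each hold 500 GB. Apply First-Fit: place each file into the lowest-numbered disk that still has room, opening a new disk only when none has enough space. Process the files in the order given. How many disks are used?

290 GB → disk 1 (remaining 210 GB)
292 GB → disk 2 (remaining 208 GB)
353 GB → disk 3 (remaining 147 GB)
126 GB → disk 1 (remaining 84 GB)
357 GB → disk 4 (remaining 143 GB)
145 GB → disk 2 (remaining 63 GB)
74 GB → disk 1 (remaining 10 GB)
349 GB → disk 5 (remaining 151 GB)
69 GB → disk 3 (remaining 78 GB)
352 GB → disk 6 (remaining 148 GB)
56 GB → disk 2 (remaining 7 GB)
55 GB → disk 3 (remaining 23 GB)
131 GB → disk 4 (remaining 12 GB)
Final disks: [290,126,74] [292,145,56] [353,69,55] [357,131] [349] [352].

6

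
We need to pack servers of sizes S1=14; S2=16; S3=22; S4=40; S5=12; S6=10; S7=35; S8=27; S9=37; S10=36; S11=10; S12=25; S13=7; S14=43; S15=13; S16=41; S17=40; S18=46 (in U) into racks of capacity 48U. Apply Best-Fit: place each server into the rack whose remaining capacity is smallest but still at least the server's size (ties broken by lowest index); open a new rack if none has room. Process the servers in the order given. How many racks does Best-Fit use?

rack 1: place S1 (14U), 34U left
rack 1: place S2 (16U), 18U left
rack 2: place S3 (22U), 26U left
rack 3: place S4 (40U), 8U left
rack 1: place S5 (12U), 6U left
rack 2: place S6 (10U), 16U left
rack 4: place S7 (35U), 13U left
rack 5: place S8 (27U), 21U left
rack 6: place S9 (37U), 11U left
rack 7: place S10 (36U), 12U left
rack 6: place S11 (10U), 1U left
rack 8: place S12 (25U), 23U left
rack 3: place S13 (7U), 1U left
rack 9: place S14 (43U), 5U left
rack 4: place S15 (13U), 0U left
rack 10: place S16 (41U), 7U left
rack 11: place S17 (40U), 8U left
rack 12: place S18 (46U), 2U left
Final racks: [14,16,12] [22,10] [40,7] [35,13] [27] [37,10] [36] [25] [43] [41] [40] [46].

12 racks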